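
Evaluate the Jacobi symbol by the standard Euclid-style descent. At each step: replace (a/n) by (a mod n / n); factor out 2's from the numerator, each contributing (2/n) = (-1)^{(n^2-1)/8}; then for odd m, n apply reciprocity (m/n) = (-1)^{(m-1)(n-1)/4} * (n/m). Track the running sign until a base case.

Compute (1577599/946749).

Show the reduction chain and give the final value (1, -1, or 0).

(1577599/946749): 1577599 mod 946749 = 630850, so (1577599/946749) = (630850/946749)
factor out 2^1: 630850 = 2^1·315425; with 946749 mod 8 = 5, (2/946749) = -1; sign now -1; continue with (315425/946749)
flip (315425/946749) -> (946749/315425): both odd, 315425 mod 4 = 1, 946749 mod 4 = 1, so the flip contributes +1; sign now -1
(946749/315425): 946749 mod 315425 = 474, so (946749/315425) = (474/315425)
factor out 2^1: 474 = 2^1·237; with 315425 mod 8 = 1, (2/315425) = +1; sign now -1; continue with (237/315425)
flip (237/315425) -> (315425/237): both odd, 237 mod 4 = 1, 315425 mod 4 = 1, so the flip contributes +1; sign now -1
(315425/237): 315425 mod 237 = 215, so (315425/237) = (215/237)
flip (215/237) -> (237/215): both odd, 215 mod 4 = 3, 237 mod 4 = 1, so the flip contributes +1; sign now -1
(237/215): 237 mod 215 = 22, so (237/215) = (22/215)
factor out 2^1: 22 = 2^1·11; with 215 mod 8 = 7, (2/215) = +1; sign now -1; continue with (11/215)
flip (11/215) -> (215/11): both odd, 11 mod 4 = 3, 215 mod 4 = 3, so the flip contributes -1; sign now +1
(215/11): 215 mod 11 = 6, so (215/11) = (6/11)
factor out 2^1: 6 = 2^1·3; with 11 mod 8 = 3, (2/11) = -1; sign now -1; continue with (3/11)
flip (3/11) -> (11/3): both odd, 3 mod 4 = 3, 11 mod 4 = 3, so the flip contributes -1; sign now +1
(11/3): 11 mod 3 = 2, so (11/3) = (2/3)
factor out 2^1: 2 = 2^1·1; with 3 mod 8 = 3, (2/3) = -1; sign now -1; continue with (1/3)
reached (1/3) = 1, so the symbol is -1

-1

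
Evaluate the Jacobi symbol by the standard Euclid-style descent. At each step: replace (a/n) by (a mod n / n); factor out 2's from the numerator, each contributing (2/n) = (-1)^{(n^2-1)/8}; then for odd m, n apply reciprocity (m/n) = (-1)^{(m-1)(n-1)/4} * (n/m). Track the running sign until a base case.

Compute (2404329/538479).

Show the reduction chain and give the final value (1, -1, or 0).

(2404329/538479): 2404329 mod 538479 = 250413, so (2404329/538479) = (250413/538479)
flip (250413/538479) -> (538479/250413): both odd, 250413 mod 4 = 1, 538479 mod 4 = 3, so the flip contributes +1; sign now +1
(538479/250413): 538479 mod 250413 = 37653, so (538479/250413) = (37653/250413)
flip (37653/250413) -> (250413/37653): both odd, 37653 mod 4 = 1, 250413 mod 4 = 1, so the flip contributes +1; sign now +1
(250413/37653): 250413 mod 37653 = 24495, so (250413/37653) = (24495/37653)
flip (24495/37653) -> (37653/24495): both odd, 24495 mod 4 = 3, 37653 mod 4 = 1, so the flip contributes +1; sign now +1
(37653/24495): 37653 mod 24495 = 13158, so (37653/24495) = (13158/24495)
factor out 2^1: 13158 = 2^1·6579; with 24495 mod 8 = 7, (2/24495) = +1; sign now +1; continue with (6579/24495)
flip (6579/24495) -> (24495/6579): both odd, 6579 mod 4 = 3, 24495 mod 4 = 3, so the flip contributes -1; sign now -1
(24495/6579): 24495 mod 6579 = 4758, so (24495/6579) = (4758/6579)
factor out 2^1: 4758 = 2^1·2379; with 6579 mod 8 = 3, (2/6579) = -1; sign now +1; continue with (2379/6579)
flip (2379/6579) -> (6579/2379): both odd, 2379 mod 4 = 3, 6579 mod 4 = 3, so the flip contributes -1; sign now -1
(6579/2379): 6579 mod 2379 = 1821, so (6579/2379) = (1821/2379)
flip (1821/2379) -> (2379/1821): both odd, 1821 mod 4 = 1, 2379 mod 4 = 3, so the flip contributes +1; sign now -1
(2379/1821): 2379 mod 1821 = 558, so (2379/1821) = (558/1821)
factor out 2^1: 558 = 2^1·279; with 1821 mod 8 = 5, (2/1821) = -1; sign now +1; continue with (279/1821)
flip (279/1821) -> (1821/279): both odd, 279 mod 4 = 3, 1821 mod 4 = 1, so the flip contributes +1; sign now +1
(1821/279): 1821 mod 279 = 147, so (1821/279) = (147/279)
flip (147/279) -> (279/147): both odd, 147 mod 4 = 3, 279 mod 4 = 3, so the flip contributes -1; sign now -1
(279/147): 279 mod 147 = 132, so (279/147) = (132/147)
factor out 2^2: 132 = 2^2·33; with 147 mod 8 = 3, (2/147) = -1; sign now -1; continue with (33/147)
flip (33/147) -> (147/33): both odd, 33 mod 4 = 1, 147 mod 4 = 3, so the flip contributes +1; sign now -1
(147/33): 147 mod 33 = 15, so (147/33) = (15/33)
flip (15/33) -> (33/15): both odd, 15 mod 4 = 3, 33 mod 4 = 1, so the flip contributes +1; sign now -1
(33/15): 33 mod 15 = 3, so (33/15) = (3/15)
flip (3/15) -> (15/3): both odd, 3 mod 4 = 3, 15 mod 4 = 3, so the flip contributes -1; sign now +1
(15/3): 15 mod 3 = 0, so (15/3) = (0/3)
reached (0/3); gcd(a, n) > 1, so (0/3) = 0 and the symbol is 0

0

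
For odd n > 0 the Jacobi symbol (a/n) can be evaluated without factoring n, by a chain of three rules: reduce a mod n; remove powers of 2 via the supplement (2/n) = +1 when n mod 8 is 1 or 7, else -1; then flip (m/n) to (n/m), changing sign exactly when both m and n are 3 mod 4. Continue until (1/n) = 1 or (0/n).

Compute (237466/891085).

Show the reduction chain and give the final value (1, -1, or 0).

-1

237466 = 2^1·118733; (2/891085) = -1 since 891085 mod 8 = 5, so (237466/891085) = (-1)^1·(118733/891085); sign now -1
reciprocity: (118733/891085) = +1·(891085/118733) since 118733 mod 4 = 1, 891085 mod 4 = 1; sign now -1
(891085/118733) = (59954/118733)   [reduce mod 118733]
59954 = 2^1·29977; (2/118733) = -1 since 118733 mod 8 = 5, so (59954/118733) = (-1)^1·(29977/118733); sign now +1
reciprocity: (29977/118733) = +1·(118733/29977) since 29977 mod 4 = 1, 118733 mod 4 = 1; sign now +1
(118733/29977) = (28802/29977)   [reduce mod 29977]
28802 = 2^1·14401; (2/29977) = +1 since 29977 mod 8 = 1, so (28802/29977) = (+1)^1·(14401/29977); sign now +1
reciprocity: (14401/29977) = +1·(29977/14401) since 14401 mod 4 = 1, 29977 mod 4 = 1; sign now +1
(29977/14401) = (1175/14401)   [reduce mod 14401]
reciprocity: (1175/14401) = +1·(14401/1175) since 1175 mod 4 = 3, 14401 mod 4 = 1; sign now +1
(14401/1175) = (301/1175)   [reduce mod 1175]
reciprocity: (301/1175) = +1·(1175/301) since 301 mod 4 = 1, 1175 mod 4 = 3; sign now +1
(1175/301) = (272/301)   [reduce mod 301]
272 = 2^4·17; (2/301) = -1 since 301 mod 8 = 5, so (272/301) = (-1)^4·(17/301); sign now +1
reciprocity: (17/301) = +1·(301/17) since 17 mod 4 = 1, 301 mod 4 = 1; sign now +1
(301/17) = (12/17)   [reduce mod 17]
12 = 2^2·3; (2/17) = +1 since 17 mod 8 = 1, so (12/17) = (+1)^2·(3/17); sign now +1
reciprocity: (3/17) = +1·(17/3) since 3 mod 4 = 3, 17 mod 4 = 1; sign now +1
(17/3) = (2/3)   [reduce mod 3]
2 = 2^1·1; (2/3) = -1 since 3 mod 8 = 3, so (2/3) = (-1)^1·(1/3); sign now -1
(1/3) = 1; final value = sign = -1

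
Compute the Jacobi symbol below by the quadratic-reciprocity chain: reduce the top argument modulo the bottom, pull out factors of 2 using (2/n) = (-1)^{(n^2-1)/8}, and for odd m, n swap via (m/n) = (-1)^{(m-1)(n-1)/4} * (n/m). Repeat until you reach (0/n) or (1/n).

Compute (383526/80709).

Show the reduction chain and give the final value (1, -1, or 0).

0

(383526/80709): 383526 mod 80709 = 60690, so (383526/80709) = (60690/80709)
factor out 2^1: 60690 = 2^1·30345; with 80709 mod 8 = 5, (2/80709) = -1; sign now -1; continue with (30345/80709)
flip (30345/80709) -> (80709/30345): both odd, 30345 mod 4 = 1, 80709 mod 4 = 1, so the flip contributes +1; sign now -1
(80709/30345): 80709 mod 30345 = 20019, so (80709/30345) = (20019/30345)
flip (20019/30345) -> (30345/20019): both odd, 20019 mod 4 = 3, 30345 mod 4 = 1, so the flip contributes +1; sign now -1
(30345/20019): 30345 mod 20019 = 10326, so (30345/20019) = (10326/20019)
factor out 2^1: 10326 = 2^1·5163; with 20019 mod 8 = 3, (2/20019) = -1; sign now +1; continue with (5163/20019)
flip (5163/20019) -> (20019/5163): both odd, 5163 mod 4 = 3, 20019 mod 4 = 3, so the flip contributes -1; sign now -1
(20019/5163): 20019 mod 5163 = 4530, so (20019/5163) = (4530/5163)
factor out 2^1: 4530 = 2^1·2265; with 5163 mod 8 = 3, (2/5163) = -1; sign now +1; continue with (2265/5163)
flip (2265/5163) -> (5163/2265): both odd, 2265 mod 4 = 1, 5163 mod 4 = 3, so the flip contributes +1; sign now +1
(5163/2265): 5163 mod 2265 = 633, so (5163/2265) = (633/2265)
flip (633/2265) -> (2265/633): both odd, 633 mod 4 = 1, 2265 mod 4 = 1, so the flip contributes +1; sign now +1
(2265/633): 2265 mod 633 = 366, so (2265/633) = (366/633)
factor out 2^1: 366 = 2^1·183; with 633 mod 8 = 1, (2/633) = +1; sign now +1; continue with (183/633)
flip (183/633) -> (633/183): both odd, 183 mod 4 = 3, 633 mod 4 = 1, so the flip contributes +1; sign now +1
(633/183): 633 mod 183 = 84, so (633/183) = (84/183)
factor out 2^2: 84 = 2^2·21; with 183 mod 8 = 7, (2/183) = +1; sign now +1; continue with (21/183)
flip (21/183) -> (183/21): both odd, 21 mod 4 = 1, 183 mod 4 = 3, so the flip contributes +1; sign now +1
(183/21): 183 mod 21 = 15, so (183/21) = (15/21)
flip (15/21) -> (21/15): both odd, 15 mod 4 = 3, 21 mod 4 = 1, so the flip contributes +1; sign now +1
(21/15): 21 mod 15 = 6, so (21/15) = (6/15)
factor out 2^1: 6 = 2^1·3; with 15 mod 8 = 7, (2/15) = +1; sign now +1; continue with (3/15)
flip (3/15) -> (15/3): both odd, 3 mod 4 = 3, 15 mod 4 = 3, so the flip contributes -1; sign now -1
(15/3): 15 mod 3 = 0, so (15/3) = (0/3)
reached (0/3); gcd(a, n) > 1, so (0/3) = 0 and the symbol is 0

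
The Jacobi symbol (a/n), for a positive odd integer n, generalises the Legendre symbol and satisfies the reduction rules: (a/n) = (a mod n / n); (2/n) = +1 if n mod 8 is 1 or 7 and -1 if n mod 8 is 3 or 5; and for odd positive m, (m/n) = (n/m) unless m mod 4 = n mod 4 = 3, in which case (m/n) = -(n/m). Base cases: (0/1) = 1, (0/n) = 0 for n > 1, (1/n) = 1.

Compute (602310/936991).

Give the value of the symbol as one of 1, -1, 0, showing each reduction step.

1

602310 = 2^1·301155; (2/936991) = +1 since 936991 mod 8 = 7, so (602310/936991) = (+1)^1·(301155/936991); sign now +1
reciprocity: (301155/936991) = -1·(936991/301155) since 301155 mod 4 = 3, 936991 mod 4 = 3; sign now -1
(936991/301155) = (33526/301155)   [reduce mod 301155]
33526 = 2^1·16763; (2/301155) = -1 since 301155 mod 8 = 3, so (33526/301155) = (-1)^1·(16763/301155); sign now +1
reciprocity: (16763/301155) = -1·(301155/16763) since 16763 mod 4 = 3, 301155 mod 4 = 3; sign now -1
(301155/16763) = (16184/16763)   [reduce mod 16763]
16184 = 2^3·2023; (2/16763) = -1 since 16763 mod 8 = 3, so (16184/16763) = (-1)^3·(2023/16763); sign now +1
reciprocity: (2023/16763) = -1·(16763/2023) since 2023 mod 4 = 3, 16763 mod 4 = 3; sign now -1
(16763/2023) = (579/2023)   [reduce mod 2023]
reciprocity: (579/2023) = -1·(2023/579) since 579 mod 4 = 3, 2023 mod 4 = 3; sign now +1
(2023/579) = (286/579)   [reduce mod 579]
286 = 2^1·143; (2/579) = -1 since 579 mod 8 = 3, so (286/579) = (-1)^1·(143/579); sign now -1
reciprocity: (143/579) = -1·(579/143) since 143 mod 4 = 3, 579 mod 4 = 3; sign now +1
(579/143) = (7/143)   [reduce mod 143]
reciprocity: (7/143) = -1·(143/7) since 7 mod 4 = 3, 143 mod 4 = 3; sign now -1
(143/7) = (3/7)   [reduce mod 7]
reciprocity: (3/7) = -1·(7/3) since 3 mod 4 = 3, 7 mod 4 = 3; sign now +1
(7/3) = (1/3)   [reduce mod 3]
(1/3) = 1; final value = sign = +1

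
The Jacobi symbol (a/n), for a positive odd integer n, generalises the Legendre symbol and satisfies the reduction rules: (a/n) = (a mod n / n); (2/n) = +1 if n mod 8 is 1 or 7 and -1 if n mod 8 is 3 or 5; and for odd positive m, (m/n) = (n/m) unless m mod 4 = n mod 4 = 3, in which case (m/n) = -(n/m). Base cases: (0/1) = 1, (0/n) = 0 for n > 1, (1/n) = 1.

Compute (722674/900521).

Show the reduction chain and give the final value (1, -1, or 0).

1

factor out 2^1: 722674 = 2^1·361337; with 900521 mod 8 = 1, (2/900521) = +1; sign now +1; continue with (361337/900521)
flip (361337/900521) -> (900521/361337): both odd, 361337 mod 4 = 1, 900521 mod 4 = 1, so the flip contributes +1; sign now +1
(900521/361337): 900521 mod 361337 = 177847, so (900521/361337) = (177847/361337)
flip (177847/361337) -> (361337/177847): both odd, 177847 mod 4 = 3, 361337 mod 4 = 1, so the flip contributes +1; sign now +1
(361337/177847): 361337 mod 177847 = 5643, so (361337/177847) = (5643/177847)
flip (5643/177847) -> (177847/5643): both odd, 5643 mod 4 = 3, 177847 mod 4 = 3, so the flip contributes -1; sign now -1
(177847/5643): 177847 mod 5643 = 2914, so (177847/5643) = (2914/5643)
factor out 2^1: 2914 = 2^1·1457; with 5643 mod 8 = 3, (2/5643) = -1; sign now +1; continue with (1457/5643)
flip (1457/5643) -> (5643/1457): both odd, 1457 mod 4 = 1, 5643 mod 4 = 3, so the flip contributes +1; sign now +1
(5643/1457): 5643 mod 1457 = 1272, so (5643/1457) = (1272/1457)
factor out 2^3: 1272 = 2^3·159; with 1457 mod 8 = 1, (2/1457) = +1; sign now +1; continue with (159/1457)
flip (159/1457) -> (1457/159): both odd, 159 mod 4 = 3, 1457 mod 4 = 1, so the flip contributes +1; sign now +1
(1457/159): 1457 mod 159 = 26, so (1457/159) = (26/159)
factor out 2^1: 26 = 2^1·13; with 159 mod 8 = 7, (2/159) = +1; sign now +1; continue with (13/159)
flip (13/159) -> (159/13): both odd, 13 mod 4 = 1, 159 mod 4 = 3, so the flip contributes +1; sign now +1
(159/13): 159 mod 13 = 3, so (159/13) = (3/13)
flip (3/13) -> (13/3): both odd, 3 mod 4 = 3, 13 mod 4 = 1, so the flip contributes +1; sign now +1
(13/3): 13 mod 3 = 1, so (13/3) = (1/3)
reached (1/3) = 1, so the symbol is +1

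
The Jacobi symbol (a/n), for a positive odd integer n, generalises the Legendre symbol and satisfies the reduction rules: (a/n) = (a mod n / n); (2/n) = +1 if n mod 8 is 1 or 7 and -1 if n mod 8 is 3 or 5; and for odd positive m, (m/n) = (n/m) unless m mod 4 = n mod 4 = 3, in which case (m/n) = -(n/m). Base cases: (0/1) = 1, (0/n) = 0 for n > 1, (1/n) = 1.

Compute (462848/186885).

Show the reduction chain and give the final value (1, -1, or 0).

(462848/186885) = (89078/186885)   [reduce mod 186885]
89078 = 2^1·44539; (2/186885) = -1 since 186885 mod 8 = 5, so (89078/186885) = (-1)^1·(44539/186885); sign now -1
reciprocity: (44539/186885) = +1·(186885/44539) since 44539 mod 4 = 3, 186885 mod 4 = 1; sign now -1
(186885/44539) = (8729/44539)   [reduce mod 44539]
reciprocity: (8729/44539) = +1·(44539/8729) since 8729 mod 4 = 1, 44539 mod 4 = 3; sign now -1
(44539/8729) = (894/8729)   [reduce mod 8729]
894 = 2^1·447; (2/8729) = +1 since 8729 mod 8 = 1, so (894/8729) = (+1)^1·(447/8729); sign now -1
reciprocity: (447/8729) = +1·(8729/447) since 447 mod 4 = 3, 8729 mod 4 = 1; sign now -1
(8729/447) = (236/447)   [reduce mod 447]
236 = 2^2·59; (2/447) = +1 since 447 mod 8 = 7, so (236/447) = (+1)^2·(59/447); sign now -1
reciprocity: (59/447) = -1·(447/59) since 59 mod 4 = 3, 447 mod 4 = 3; sign now +1
(447/59) = (34/59)   [reduce mod 59]
34 = 2^1·17; (2/59) = -1 since 59 mod 8 = 3, so (34/59) = (-1)^1·(17/59); sign now -1
reciprocity: (17/59) = +1·(59/17) since 17 mod 4 = 1, 59 mod 4 = 3; sign now -1
(59/17) = (8/17)   [reduce mod 17]
8 = 2^3·1; (2/17) = +1 since 17 mod 8 = 1, so (8/17) = (+1)^3·(1/17); sign now -1
(1/17) = 1; final value = sign = -1

-1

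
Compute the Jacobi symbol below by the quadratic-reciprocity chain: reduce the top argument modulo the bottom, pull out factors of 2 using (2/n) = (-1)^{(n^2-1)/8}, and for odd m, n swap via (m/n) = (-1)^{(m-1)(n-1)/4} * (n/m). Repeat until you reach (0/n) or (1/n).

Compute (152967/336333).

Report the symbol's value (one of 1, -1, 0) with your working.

0

reciprocity: (152967/336333) = +1·(336333/152967) since 152967 mod 4 = 3, 336333 mod 4 = 1; sign now +1
(336333/152967) = (30399/152967)   [reduce mod 152967]
reciprocity: (30399/152967) = -1·(152967/30399) since 30399 mod 4 = 3, 152967 mod 4 = 3; sign now -1
(152967/30399) = (972/30399)   [reduce mod 30399]
972 = 2^2·243; (2/30399) = +1 since 30399 mod 8 = 7, so (972/30399) = (+1)^2·(243/30399); sign now -1
reciprocity: (243/30399) = -1·(30399/243) since 243 mod 4 = 3, 30399 mod 4 = 3; sign now +1
(30399/243) = (24/243)   [reduce mod 243]
24 = 2^3·3; (2/243) = -1 since 243 mod 8 = 3, so (24/243) = (-1)^3·(3/243); sign now -1
reciprocity: (3/243) = -1·(243/3) since 3 mod 4 = 3, 243 mod 4 = 3; sign now +1
(243/3) = (0/3)   [reduce mod 3]
(0/3) = 0   [gcd(a, n) > 1]; final value = 0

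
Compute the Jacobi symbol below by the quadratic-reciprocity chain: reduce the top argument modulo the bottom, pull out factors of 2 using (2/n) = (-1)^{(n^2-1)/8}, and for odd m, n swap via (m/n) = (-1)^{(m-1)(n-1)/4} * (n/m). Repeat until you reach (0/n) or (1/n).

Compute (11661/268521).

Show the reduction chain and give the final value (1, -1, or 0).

reciprocity: (11661/268521) = +1·(268521/11661) since 11661 mod 4 = 1, 268521 mod 4 = 1; sign now +1
(268521/11661) = (318/11661)   [reduce mod 11661]
318 = 2^1·159; (2/11661) = -1 since 11661 mod 8 = 5, so (318/11661) = (-1)^1·(159/11661); sign now -1
reciprocity: (159/11661) = +1·(11661/159) since 159 mod 4 = 3, 11661 mod 4 = 1; sign now -1
(11661/159) = (54/159)   [reduce mod 159]
54 = 2^1·27; (2/159) = +1 since 159 mod 8 = 7, so (54/159) = (+1)^1·(27/159); sign now -1
reciprocity: (27/159) = -1·(159/27) since 27 mod 4 = 3, 159 mod 4 = 3; sign now +1
(159/27) = (24/27)   [reduce mod 27]
24 = 2^3·3; (2/27) = -1 since 27 mod 8 = 3, so (24/27) = (-1)^3·(3/27); sign now -1
reciprocity: (3/27) = -1·(27/3) since 3 mod 4 = 3, 27 mod 4 = 3; sign now +1
(27/3) = (0/3)   [reduce mod 3]
(0/3) = 0   [gcd(a, n) > 1]; final value = 0

0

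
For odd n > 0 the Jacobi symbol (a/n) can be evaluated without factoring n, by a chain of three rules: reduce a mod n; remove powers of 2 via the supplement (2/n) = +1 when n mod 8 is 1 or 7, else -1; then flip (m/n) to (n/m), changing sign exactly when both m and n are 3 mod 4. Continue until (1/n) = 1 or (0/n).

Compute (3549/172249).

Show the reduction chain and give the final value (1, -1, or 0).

flip (3549/172249) -> (172249/3549): both odd, 3549 mod 4 = 1, 172249 mod 4 = 1, so the flip contributes +1; sign now +1
(172249/3549): 172249 mod 3549 = 1897, so (172249/3549) = (1897/3549)
flip (1897/3549) -> (3549/1897): both odd, 1897 mod 4 = 1, 3549 mod 4 = 1, so the flip contributes +1; sign now +1
(3549/1897): 3549 mod 1897 = 1652, so (3549/1897) = (1652/1897)
factor out 2^2: 1652 = 2^2·413; with 1897 mod 8 = 1, (2/1897) = +1; sign now +1; continue with (413/1897)
flip (413/1897) -> (1897/413): both odd, 413 mod 4 = 1, 1897 mod 4 = 1, so the flip contributes +1; sign now +1
(1897/413): 1897 mod 413 = 245, so (1897/413) = (245/413)
flip (245/413) -> (413/245): both odd, 245 mod 4 = 1, 413 mod 4 = 1, so the flip contributes +1; sign now +1
(413/245): 413 mod 245 = 168, so (413/245) = (168/245)
factor out 2^3: 168 = 2^3·21; with 245 mod 8 = 5, (2/245) = -1; sign now -1; continue with (21/245)
flip (21/245) -> (245/21): both odd, 21 mod 4 = 1, 245 mod 4 = 1, so the flip contributes +1; sign now -1
(245/21): 245 mod 21 = 14, so (245/21) = (14/21)
factor out 2^1: 14 = 2^1·7; with 21 mod 8 = 5, (2/21) = -1; sign now +1; continue with (7/21)
flip (7/21) -> (21/7): both odd, 7 mod 4 = 3, 21 mod 4 = 1, so the flip contributes +1; sign now +1
(21/7): 21 mod 7 = 0, so (21/7) = (0/7)
reached (0/7); gcd(a, n) > 1, so (0/7) = 0 and the symbol is 0

0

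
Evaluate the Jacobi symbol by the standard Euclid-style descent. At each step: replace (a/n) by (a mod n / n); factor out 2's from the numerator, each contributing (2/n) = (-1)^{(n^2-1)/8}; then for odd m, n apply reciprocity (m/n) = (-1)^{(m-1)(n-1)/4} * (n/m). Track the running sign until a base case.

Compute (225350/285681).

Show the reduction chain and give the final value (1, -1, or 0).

-1

factor out 2^1: 225350 = 2^1·112675; with 285681 mod 8 = 1, (2/285681) = +1; sign now +1; continue with (112675/285681)
flip (112675/285681) -> (285681/112675): both odd, 112675 mod 4 = 3, 285681 mod 4 = 1, so the flip contributes +1; sign now +1
(285681/112675): 285681 mod 112675 = 60331, so (285681/112675) = (60331/112675)
flip (60331/112675) -> (112675/60331): both odd, 60331 mod 4 = 3, 112675 mod 4 = 3, so the flip contributes -1; sign now -1
(112675/60331): 112675 mod 60331 = 52344, so (112675/60331) = (52344/60331)
factor out 2^3: 52344 = 2^3·6543; with 60331 mod 8 = 3, (2/60331) = -1; sign now +1; continue with (6543/60331)
flip (6543/60331) -> (60331/6543): both odd, 6543 mod 4 = 3, 60331 mod 4 = 3, so the flip contributes -1; sign now -1
(60331/6543): 60331 mod 6543 = 1444, so (60331/6543) = (1444/6543)
factor out 2^2: 1444 = 2^2·361; with 6543 mod 8 = 7, (2/6543) = +1; sign now -1; continue with (361/6543)
flip (361/6543) -> (6543/361): both odd, 361 mod 4 = 1, 6543 mod 4 = 3, so the flip contributes +1; sign now -1
(6543/361): 6543 mod 361 = 45, so (6543/361) = (45/361)
flip (45/361) -> (361/45): both odd, 45 mod 4 = 1, 361 mod 4 = 1, so the flip contributes +1; sign now -1
(361/45): 361 mod 45 = 1, so (361/45) = (1/45)
reached (1/45) = 1, so the symbol is -1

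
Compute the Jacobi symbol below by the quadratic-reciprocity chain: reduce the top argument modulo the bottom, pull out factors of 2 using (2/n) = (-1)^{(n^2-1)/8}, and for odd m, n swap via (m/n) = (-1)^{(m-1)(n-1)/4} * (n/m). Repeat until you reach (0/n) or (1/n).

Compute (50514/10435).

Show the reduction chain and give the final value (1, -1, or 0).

(50514/10435) = (8774/10435)   [reduce mod 10435]
8774 = 2^1·4387; (2/10435) = -1 since 10435 mod 8 = 3, so (8774/10435) = (-1)^1·(4387/10435); sign now -1
reciprocity: (4387/10435) = -1·(10435/4387) since 4387 mod 4 = 3, 10435 mod 4 = 3; sign now +1
(10435/4387) = (1661/4387)   [reduce mod 4387]
reciprocity: (1661/4387) = +1·(4387/1661) since 1661 mod 4 = 1, 4387 mod 4 = 3; sign now +1
(4387/1661) = (1065/1661)   [reduce mod 1661]
reciprocity: (1065/1661) = +1·(1661/1065) since 1065 mod 4 = 1, 1661 mod 4 = 1; sign now +1
(1661/1065) = (596/1065)   [reduce mod 1065]
596 = 2^2·149; (2/1065) = +1 since 1065 mod 8 = 1, so (596/1065) = (+1)^2·(149/1065); sign now +1
reciprocity: (149/1065) = +1·(1065/149) since 149 mod 4 = 1, 1065 mod 4 = 1; sign now +1
(1065/149) = (22/149)   [reduce mod 149]
22 = 2^1·11; (2/149) = -1 since 149 mod 8 = 5, so (22/149) = (-1)^1·(11/149); sign now -1
reciprocity: (11/149) = +1·(149/11) since 11 mod 4 = 3, 149 mod 4 = 1; sign now -1
(149/11) = (6/11)   [reduce mod 11]
6 = 2^1·3; (2/11) = -1 since 11 mod 8 = 3, so (6/11) = (-1)^1·(3/11); sign now +1
reciprocity: (3/11) = -1·(11/3) since 3 mod 4 = 3, 11 mod 4 = 3; sign now -1
(11/3) = (2/3)   [reduce mod 3]
2 = 2^1·1; (2/3) = -1 since 3 mod 8 = 3, so (2/3) = (-1)^1·(1/3); sign now +1
(1/3) = 1; final value = sign = +1

1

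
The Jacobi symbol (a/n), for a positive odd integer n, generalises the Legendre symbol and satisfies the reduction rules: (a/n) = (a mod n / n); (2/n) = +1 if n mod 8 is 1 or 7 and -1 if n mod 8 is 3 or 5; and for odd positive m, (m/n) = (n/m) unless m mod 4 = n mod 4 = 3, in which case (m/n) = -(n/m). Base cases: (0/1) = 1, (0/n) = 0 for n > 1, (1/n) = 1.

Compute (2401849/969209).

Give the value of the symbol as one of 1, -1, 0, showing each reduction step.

-1

(2401849/969209) = (463431/969209)   [reduce mod 969209]
reciprocity: (463431/969209) = +1·(969209/463431) since 463431 mod 4 = 3, 969209 mod 4 = 1; sign now +1
(969209/463431) = (42347/463431)   [reduce mod 463431]
reciprocity: (42347/463431) = -1·(463431/42347) since 42347 mod 4 = 3, 463431 mod 4 = 3; sign now -1
(463431/42347) = (39961/42347)   [reduce mod 42347]
reciprocity: (39961/42347) = +1·(42347/39961) since 39961 mod 4 = 1, 42347 mod 4 = 3; sign now -1
(42347/39961) = (2386/39961)   [reduce mod 39961]
2386 = 2^1·1193; (2/39961) = +1 since 39961 mod 8 = 1, so (2386/39961) = (+1)^1·(1193/39961); sign now -1
reciprocity: (1193/39961) = +1·(39961/1193) since 1193 mod 4 = 1, 39961 mod 4 = 1; sign now -1
(39961/1193) = (592/1193)   [reduce mod 1193]
592 = 2^4·37; (2/1193) = +1 since 1193 mod 8 = 1, so (592/1193) = (+1)^4·(37/1193); sign now -1
reciprocity: (37/1193) = +1·(1193/37) since 37 mod 4 = 1, 1193 mod 4 = 1; sign now -1
(1193/37) = (9/37)   [reduce mod 37]
reciprocity: (9/37) = +1·(37/9) since 9 mod 4 = 1, 37 mod 4 = 1; sign now -1
(37/9) = (1/9)   [reduce mod 9]
(1/9) = 1; final value = sign = -1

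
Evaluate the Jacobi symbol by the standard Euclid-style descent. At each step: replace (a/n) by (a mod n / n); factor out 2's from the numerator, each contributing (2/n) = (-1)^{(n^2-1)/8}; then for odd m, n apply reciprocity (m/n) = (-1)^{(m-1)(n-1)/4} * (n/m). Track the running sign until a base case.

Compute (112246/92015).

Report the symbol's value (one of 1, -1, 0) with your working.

-1

(112246/92015) = (20231/92015)   [reduce mod 92015]
reciprocity: (20231/92015) = -1·(92015/20231) since 20231 mod 4 = 3, 92015 mod 4 = 3; sign now -1
(92015/20231) = (11091/20231)   [reduce mod 20231]
reciprocity: (11091/20231) = -1·(20231/11091) since 11091 mod 4 = 3, 20231 mod 4 = 3; sign now +1
(20231/11091) = (9140/11091)   [reduce mod 11091]
9140 = 2^2·2285; (2/11091) = -1 since 11091 mod 8 = 3, so (9140/11091) = (-1)^2·(2285/11091); sign now +1
reciprocity: (2285/11091) = +1·(11091/2285) since 2285 mod 4 = 1, 11091 mod 4 = 3; sign now +1
(11091/2285) = (1951/2285)   [reduce mod 2285]
reciprocity: (1951/2285) = +1·(2285/1951) since 1951 mod 4 = 3, 2285 mod 4 = 1; sign now +1
(2285/1951) = (334/1951)   [reduce mod 1951]
334 = 2^1·167; (2/1951) = +1 since 1951 mod 8 = 7, so (334/1951) = (+1)^1·(167/1951); sign now +1
reciprocity: (167/1951) = -1·(1951/167) since 167 mod 4 = 3, 1951 mod 4 = 3; sign now -1
(1951/167) = (114/167)   [reduce mod 167]
114 = 2^1·57; (2/167) = +1 since 167 mod 8 = 7, so (114/167) = (+1)^1·(57/167); sign now -1
reciprocity: (57/167) = +1·(167/57) since 57 mod 4 = 1, 167 mod 4 = 3; sign now -1
(167/57) = (53/57)   [reduce mod 57]
reciprocity: (53/57) = +1·(57/53) since 53 mod 4 = 1, 57 mod 4 = 1; sign now -1
(57/53) = (4/53)   [reduce mod 53]
4 = 2^2·1; (2/53) = -1 since 53 mod 8 = 5, so (4/53) = (-1)^2·(1/53); sign now -1
(1/53) = 1; final value = sign = -1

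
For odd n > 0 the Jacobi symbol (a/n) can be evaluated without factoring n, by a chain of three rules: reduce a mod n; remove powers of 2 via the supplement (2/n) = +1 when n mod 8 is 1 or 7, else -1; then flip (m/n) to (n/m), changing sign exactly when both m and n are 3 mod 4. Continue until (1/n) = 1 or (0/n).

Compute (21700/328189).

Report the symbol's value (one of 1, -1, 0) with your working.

21700 = 2^2·5425; (2/328189) = -1 since 328189 mod 8 = 5, so (21700/328189) = (-1)^2·(5425/328189); sign now +1
reciprocity: (5425/328189) = +1·(328189/5425) since 5425 mod 4 = 1, 328189 mod 4 = 1; sign now +1
(328189/5425) = (2689/5425)   [reduce mod 5425]
reciprocity: (2689/5425) = +1·(5425/2689) since 2689 mod 4 = 1, 5425 mod 4 = 1; sign now +1
(5425/2689) = (47/2689)   [reduce mod 2689]
reciprocity: (47/2689) = +1·(2689/47) since 47 mod 4 = 3, 2689 mod 4 = 1; sign now +1
(2689/47) = (10/47)   [reduce mod 47]
10 = 2^1·5; (2/47) = +1 since 47 mod 8 = 7, so (10/47) = (+1)^1·(5/47); sign now +1
reciprocity: (5/47) = +1·(47/5) since 5 mod 4 = 1, 47 mod 4 = 3; sign now +1
(47/5) = (2/5)   [reduce mod 5]
2 = 2^1·1; (2/5) = -1 since 5 mod 8 = 5, so (2/5) = (-1)^1·(1/5); sign now -1
(1/5) = 1; final value = sign = -1

-1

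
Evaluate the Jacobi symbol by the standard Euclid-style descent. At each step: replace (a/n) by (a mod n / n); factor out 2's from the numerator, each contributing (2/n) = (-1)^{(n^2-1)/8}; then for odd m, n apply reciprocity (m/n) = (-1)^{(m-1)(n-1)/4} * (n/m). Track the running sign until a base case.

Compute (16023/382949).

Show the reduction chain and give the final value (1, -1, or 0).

0

flip (16023/382949) -> (382949/16023): both odd, 16023 mod 4 = 3, 382949 mod 4 = 1, so the flip contributes +1; sign now +1
(382949/16023): 382949 mod 16023 = 14420, so (382949/16023) = (14420/16023)
factor out 2^2: 14420 = 2^2·3605; with 16023 mod 8 = 7, (2/16023) = +1; sign now +1; continue with (3605/16023)
flip (3605/16023) -> (16023/3605): both odd, 3605 mod 4 = 1, 16023 mod 4 = 3, so the flip contributes +1; sign now +1
(16023/3605): 16023 mod 3605 = 1603, so (16023/3605) = (1603/3605)
flip (1603/3605) -> (3605/1603): both odd, 1603 mod 4 = 3, 3605 mod 4 = 1, so the flip contributes +1; sign now +1
(3605/1603): 3605 mod 1603 = 399, so (3605/1603) = (399/1603)
flip (399/1603) -> (1603/399): both odd, 399 mod 4 = 3, 1603 mod 4 = 3, so the flip contributes -1; sign now -1
(1603/399): 1603 mod 399 = 7, so (1603/399) = (7/399)
flip (7/399) -> (399/7): both odd, 7 mod 4 = 3, 399 mod 4 = 3, so the flip contributes -1; sign now +1
(399/7): 399 mod 7 = 0, so (399/7) = (0/7)
reached (0/7); gcd(a, n) > 1, so (0/7) = 0 and the symbol is 0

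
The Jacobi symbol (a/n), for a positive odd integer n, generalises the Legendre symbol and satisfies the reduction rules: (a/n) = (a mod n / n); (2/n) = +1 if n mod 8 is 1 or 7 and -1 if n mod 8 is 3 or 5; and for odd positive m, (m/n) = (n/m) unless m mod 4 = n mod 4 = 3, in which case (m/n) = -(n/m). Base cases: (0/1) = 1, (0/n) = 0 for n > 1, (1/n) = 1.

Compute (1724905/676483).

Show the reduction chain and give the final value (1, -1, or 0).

(1724905/676483): 1724905 mod 676483 = 371939, so (1724905/676483) = (371939/676483)
flip (371939/676483) -> (676483/371939): both odd, 371939 mod 4 = 3, 676483 mod 4 = 3, so the flip contributes -1; sign now -1
(676483/371939): 676483 mod 371939 = 304544, so (676483/371939) = (304544/371939)
factor out 2^5: 304544 = 2^5·9517; with 371939 mod 8 = 3, (2/371939) = -1; sign now +1; continue with (9517/371939)
flip (9517/371939) -> (371939/9517): both odd, 9517 mod 4 = 1, 371939 mod 4 = 3, so the flip contributes +1; sign now +1
(371939/9517): 371939 mod 9517 = 776, so (371939/9517) = (776/9517)
factor out 2^3: 776 = 2^3·97; with 9517 mod 8 = 5, (2/9517) = -1; sign now -1; continue with (97/9517)
flip (97/9517) -> (9517/97): both odd, 97 mod 4 = 1, 9517 mod 4 = 1, so the flip contributes +1; sign now -1
(9517/97): 9517 mod 97 = 11, so (9517/97) = (11/97)
flip (11/97) -> (97/11): both odd, 11 mod 4 = 3, 97 mod 4 = 1, so the flip contributes +1; sign now -1
(97/11): 97 mod 11 = 9, so (97/11) = (9/11)
flip (9/11) -> (11/9): both odd, 9 mod 4 = 1, 11 mod 4 = 3, so the flip contributes +1; sign now -1
(11/9): 11 mod 9 = 2, so (11/9) = (2/9)
factor out 2^1: 2 = 2^1·1; with 9 mod 8 = 1, (2/9) = +1; sign now -1; continue with (1/9)
reached (1/9) = 1, so the symbol is -1

-1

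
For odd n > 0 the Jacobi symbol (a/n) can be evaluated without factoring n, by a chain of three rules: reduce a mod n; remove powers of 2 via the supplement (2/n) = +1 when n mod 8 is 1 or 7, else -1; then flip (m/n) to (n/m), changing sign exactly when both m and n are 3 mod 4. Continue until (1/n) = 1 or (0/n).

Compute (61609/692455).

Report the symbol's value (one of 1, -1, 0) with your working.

reciprocity: (61609/692455) = +1·(692455/61609) since 61609 mod 4 = 1, 692455 mod 4 = 3; sign now +1
(692455/61609) = (14756/61609)   [reduce mod 61609]
14756 = 2^2·3689; (2/61609) = +1 since 61609 mod 8 = 1, so (14756/61609) = (+1)^2·(3689/61609); sign now +1
reciprocity: (3689/61609) = +1·(61609/3689) since 3689 mod 4 = 1, 61609 mod 4 = 1; sign now +1
(61609/3689) = (2585/3689)   [reduce mod 3689]
reciprocity: (2585/3689) = +1·(3689/2585) since 2585 mod 4 = 1, 3689 mod 4 = 1; sign now +1
(3689/2585) = (1104/2585)   [reduce mod 2585]
1104 = 2^4·69; (2/2585) = +1 since 2585 mod 8 = 1, so (1104/2585) = (+1)^4·(69/2585); sign now +1
reciprocity: (69/2585) = +1·(2585/69) since 69 mod 4 = 1, 2585 mod 4 = 1; sign now +1
(2585/69) = (32/69)   [reduce mod 69]
32 = 2^5·1; (2/69) = -1 since 69 mod 8 = 5, so (32/69) = (-1)^5·(1/69); sign now -1
(1/69) = 1; final value = sign = -1

-1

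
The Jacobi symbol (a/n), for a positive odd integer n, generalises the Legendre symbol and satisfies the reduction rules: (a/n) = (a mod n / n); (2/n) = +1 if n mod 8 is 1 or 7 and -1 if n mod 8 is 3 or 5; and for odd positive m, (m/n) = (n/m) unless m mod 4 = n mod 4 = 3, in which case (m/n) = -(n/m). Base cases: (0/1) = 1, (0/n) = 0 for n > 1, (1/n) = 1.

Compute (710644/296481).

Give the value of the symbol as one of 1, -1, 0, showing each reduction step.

1

(710644/296481) = (117682/296481)   [reduce mod 296481]
117682 = 2^1·58841; (2/296481) = +1 since 296481 mod 8 = 1, so (117682/296481) = (+1)^1·(58841/296481); sign now +1
reciprocity: (58841/296481) = +1·(296481/58841) since 58841 mod 4 = 1, 296481 mod 4 = 1; sign now +1
(296481/58841) = (2276/58841)   [reduce mod 58841]
2276 = 2^2·569; (2/58841) = +1 since 58841 mod 8 = 1, so (2276/58841) = (+1)^2·(569/58841); sign now +1
reciprocity: (569/58841) = +1·(58841/569) since 569 mod 4 = 1, 58841 mod 4 = 1; sign now +1
(58841/569) = (234/569)   [reduce mod 569]
234 = 2^1·117; (2/569) = +1 since 569 mod 8 = 1, so (234/569) = (+1)^1·(117/569); sign now +1
reciprocity: (117/569) = +1·(569/117) since 117 mod 4 = 1, 569 mod 4 = 1; sign now +1
(569/117) = (101/117)   [reduce mod 117]
reciprocity: (101/117) = +1·(117/101) since 101 mod 4 = 1, 117 mod 4 = 1; sign now +1
(117/101) = (16/101)   [reduce mod 101]
16 = 2^4·1; (2/101) = -1 since 101 mod 8 = 5, so (16/101) = (-1)^4·(1/101); sign now +1
(1/101) = 1; final value = sign = +1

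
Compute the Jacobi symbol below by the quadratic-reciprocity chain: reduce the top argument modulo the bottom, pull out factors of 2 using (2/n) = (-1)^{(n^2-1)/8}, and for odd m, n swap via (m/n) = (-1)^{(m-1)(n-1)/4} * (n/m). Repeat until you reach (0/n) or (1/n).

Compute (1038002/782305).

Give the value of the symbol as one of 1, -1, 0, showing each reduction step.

1

(1038002/782305): 1038002 mod 782305 = 255697, so (1038002/782305) = (255697/782305)
flip (255697/782305) -> (782305/255697): both odd, 255697 mod 4 = 1, 782305 mod 4 = 1, so the flip contributes +1; sign now +1
(782305/255697): 782305 mod 255697 = 15214, so (782305/255697) = (15214/255697)
factor out 2^1: 15214 = 2^1·7607; with 255697 mod 8 = 1, (2/255697) = +1; sign now +1; continue with (7607/255697)
flip (7607/255697) -> (255697/7607): both odd, 7607 mod 4 = 3, 255697 mod 4 = 1, so the flip contributes +1; sign now +1
(255697/7607): 255697 mod 7607 = 4666, so (255697/7607) = (4666/7607)
factor out 2^1: 4666 = 2^1·2333; with 7607 mod 8 = 7, (2/7607) = +1; sign now +1; continue with (2333/7607)
flip (2333/7607) -> (7607/2333): both odd, 2333 mod 4 = 1, 7607 mod 4 = 3, so the flip contributes +1; sign now +1
(7607/2333): 7607 mod 2333 = 608, so (7607/2333) = (608/2333)
factor out 2^5: 608 = 2^5·19; with 2333 mod 8 = 5, (2/2333) = -1; sign now -1; continue with (19/2333)
flip (19/2333) -> (2333/19): both odd, 19 mod 4 = 3, 2333 mod 4 = 1, so the flip contributes +1; sign now -1
(2333/19): 2333 mod 19 = 15, so (2333/19) = (15/19)
flip (15/19) -> (19/15): both odd, 15 mod 4 = 3, 19 mod 4 = 3, so the flip contributes -1; sign now +1
(19/15): 19 mod 15 = 4, so (19/15) = (4/15)
factor out 2^2: 4 = 2^2·1; with 15 mod 8 = 7, (2/15) = +1; sign now +1; continue with (1/15)
reached (1/15) = 1, so the symbol is +1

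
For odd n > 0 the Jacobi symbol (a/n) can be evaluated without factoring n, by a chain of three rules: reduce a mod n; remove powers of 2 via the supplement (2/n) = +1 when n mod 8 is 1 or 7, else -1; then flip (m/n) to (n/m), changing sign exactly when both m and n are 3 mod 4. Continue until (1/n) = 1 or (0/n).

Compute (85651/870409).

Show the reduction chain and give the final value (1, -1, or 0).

reciprocity: (85651/870409) = +1·(870409/85651) since 85651 mod 4 = 3, 870409 mod 4 = 1; sign now +1
(870409/85651) = (13899/85651)   [reduce mod 85651]
reciprocity: (13899/85651) = -1·(85651/13899) since 13899 mod 4 = 3, 85651 mod 4 = 3; sign now -1
(85651/13899) = (2257/13899)   [reduce mod 13899]
reciprocity: (2257/13899) = +1·(13899/2257) since 2257 mod 4 = 1, 13899 mod 4 = 3; sign now -1
(13899/2257) = (357/2257)   [reduce mod 2257]
reciprocity: (357/2257) = +1·(2257/357) since 357 mod 4 = 1, 2257 mod 4 = 1; sign now -1
(2257/357) = (115/357)   [reduce mod 357]
reciprocity: (115/357) = +1·(357/115) since 115 mod 4 = 3, 357 mod 4 = 1; sign now -1
(357/115) = (12/115)   [reduce mod 115]
12 = 2^2·3; (2/115) = -1 since 115 mod 8 = 3, so (12/115) = (-1)^2·(3/115); sign now -1
reciprocity: (3/115) = -1·(115/3) since 3 mod 4 = 3, 115 mod 4 = 3; sign now +1
(115/3) = (1/3)   [reduce mod 3]
(1/3) = 1; final value = sign = +1

1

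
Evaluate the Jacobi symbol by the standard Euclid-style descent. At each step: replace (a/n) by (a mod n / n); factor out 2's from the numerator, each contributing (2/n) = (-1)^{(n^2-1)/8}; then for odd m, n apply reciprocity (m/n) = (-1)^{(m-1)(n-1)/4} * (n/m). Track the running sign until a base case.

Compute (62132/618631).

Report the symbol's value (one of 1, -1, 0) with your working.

-1

62132 = 2^2·15533; (2/618631) = +1 since 618631 mod 8 = 7, so (62132/618631) = (+1)^2·(15533/618631); sign now +1
reciprocity: (15533/618631) = +1·(618631/15533) since 15533 mod 4 = 1, 618631 mod 4 = 3; sign now +1
(618631/15533) = (12844/15533)   [reduce mod 15533]
12844 = 2^2·3211; (2/15533) = -1 since 15533 mod 8 = 5, so (12844/15533) = (-1)^2·(3211/15533); sign now +1
reciprocity: (3211/15533) = +1·(15533/3211) since 3211 mod 4 = 3, 15533 mod 4 = 1; sign now +1
(15533/3211) = (2689/3211)   [reduce mod 3211]
reciprocity: (2689/3211) = +1·(3211/2689) since 2689 mod 4 = 1, 3211 mod 4 = 3; sign now +1
(3211/2689) = (522/2689)   [reduce mod 2689]
522 = 2^1·261; (2/2689) = +1 since 2689 mod 8 = 1, so (522/2689) = (+1)^1·(261/2689); sign now +1
reciprocity: (261/2689) = +1·(2689/261) since 261 mod 4 = 1, 2689 mod 4 = 1; sign now +1
(2689/261) = (79/261)   [reduce mod 261]
reciprocity: (79/261) = +1·(261/79) since 79 mod 4 = 3, 261 mod 4 = 1; sign now +1
(261/79) = (24/79)   [reduce mod 79]
24 = 2^3·3; (2/79) = +1 since 79 mod 8 = 7, so (24/79) = (+1)^3·(3/79); sign now +1
reciprocity: (3/79) = -1·(79/3) since 3 mod 4 = 3, 79 mod 4 = 3; sign now -1
(79/3) = (1/3)   [reduce mod 3]
(1/3) = 1; final value = sign = -1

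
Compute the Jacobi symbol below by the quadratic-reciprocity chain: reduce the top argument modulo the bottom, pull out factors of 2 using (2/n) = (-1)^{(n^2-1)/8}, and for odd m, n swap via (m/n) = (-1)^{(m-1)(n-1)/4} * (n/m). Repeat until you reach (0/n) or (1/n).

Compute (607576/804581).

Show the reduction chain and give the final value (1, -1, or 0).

factor out 2^3: 607576 = 2^3·75947; with 804581 mod 8 = 5, (2/804581) = -1; sign now -1; continue with (75947/804581)
flip (75947/804581) -> (804581/75947): both odd, 75947 mod 4 = 3, 804581 mod 4 = 1, so the flip contributes +1; sign now -1
(804581/75947): 804581 mod 75947 = 45111, so (804581/75947) = (45111/75947)
flip (45111/75947) -> (75947/45111): both odd, 45111 mod 4 = 3, 75947 mod 4 = 3, so the flip contributes -1; sign now +1
(75947/45111): 75947 mod 45111 = 30836, so (75947/45111) = (30836/45111)
factor out 2^2: 30836 = 2^2·7709; with 45111 mod 8 = 7, (2/45111) = +1; sign now +1; continue with (7709/45111)
flip (7709/45111) -> (45111/7709): both odd, 7709 mod 4 = 1, 45111 mod 4 = 3, so the flip contributes +1; sign now +1
(45111/7709): 45111 mod 7709 = 6566, so (45111/7709) = (6566/7709)
factor out 2^1: 6566 = 2^1·3283; with 7709 mod 8 = 5, (2/7709) = -1; sign now -1; continue with (3283/7709)
flip (3283/7709) -> (7709/3283): both odd, 3283 mod 4 = 3, 7709 mod 4 = 1, so the flip contributes +1; sign now -1
(7709/3283): 7709 mod 3283 = 1143, so (7709/3283) = (1143/3283)
flip (1143/3283) -> (3283/1143): both odd, 1143 mod 4 = 3, 3283 mod 4 = 3, so the flip contributes -1; sign now +1
(3283/1143): 3283 mod 1143 = 997, so (3283/1143) = (997/1143)
flip (997/1143) -> (1143/997): both odd, 997 mod 4 = 1, 1143 mod 4 = 3, so the flip contributes +1; sign now +1
(1143/997): 1143 mod 997 = 146, so (1143/997) = (146/997)
factor out 2^1: 146 = 2^1·73; with 997 mod 8 = 5, (2/997) = -1; sign now -1; continue with (73/997)
flip (73/997) -> (997/73): both odd, 73 mod 4 = 1, 997 mod 4 = 1, so the flip contributes +1; sign now -1
(997/73): 997 mod 73 = 48, so (997/73) = (48/73)
factor out 2^4: 48 = 2^4·3; with 73 mod 8 = 1, (2/73) = +1; sign now -1; continue with (3/73)
flip (3/73) -> (73/3): both odd, 3 mod 4 = 3, 73 mod 4 = 1, so the flip contributes +1; sign now -1
(73/3): 73 mod 3 = 1, so (73/3) = (1/3)
reached (1/3) = 1, so the symbol is -1

-1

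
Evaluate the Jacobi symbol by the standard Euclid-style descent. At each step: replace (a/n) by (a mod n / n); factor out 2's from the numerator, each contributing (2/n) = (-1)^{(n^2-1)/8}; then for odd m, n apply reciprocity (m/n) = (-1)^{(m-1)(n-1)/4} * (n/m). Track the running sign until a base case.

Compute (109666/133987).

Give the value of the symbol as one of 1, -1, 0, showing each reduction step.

-1

factor out 2^1: 109666 = 2^1·54833; with 133987 mod 8 = 3, (2/133987) = -1; sign now -1; continue with (54833/133987)
flip (54833/133987) -> (133987/54833): both odd, 54833 mod 4 = 1, 133987 mod 4 = 3, so the flip contributes +1; sign now -1
(133987/54833): 133987 mod 54833 = 24321, so (133987/54833) = (24321/54833)
flip (24321/54833) -> (54833/24321): both odd, 24321 mod 4 = 1, 54833 mod 4 = 1, so the flip contributes +1; sign now -1
(54833/24321): 54833 mod 24321 = 6191, so (54833/24321) = (6191/24321)
flip (6191/24321) -> (24321/6191): both odd, 6191 mod 4 = 3, 24321 mod 4 = 1, so the flip contributes +1; sign now -1
(24321/6191): 24321 mod 6191 = 5748, so (24321/6191) = (5748/6191)
factor out 2^2: 5748 = 2^2·1437; with 6191 mod 8 = 7, (2/6191) = +1; sign now -1; continue with (1437/6191)
flip (1437/6191) -> (6191/1437): both odd, 1437 mod 4 = 1, 6191 mod 4 = 3, so the flip contributes +1; sign now -1
(6191/1437): 6191 mod 1437 = 443, so (6191/1437) = (443/1437)
flip (443/1437) -> (1437/443): both odd, 443 mod 4 = 3, 1437 mod 4 = 1, so the flip contributes +1; sign now -1
(1437/443): 1437 mod 443 = 108, so (1437/443) = (108/443)
factor out 2^2: 108 = 2^2·27; with 443 mod 8 = 3, (2/443) = -1; sign now -1; continue with (27/443)
flip (27/443) -> (443/27): both odd, 27 mod 4 = 3, 443 mod 4 = 3, so the flip contributes -1; sign now +1
(443/27): 443 mod 27 = 11, so (443/27) = (11/27)
flip (11/27) -> (27/11): both odd, 11 mod 4 = 3, 27 mod 4 = 3, so the flip contributes -1; sign now -1
(27/11): 27 mod 11 = 5, so (27/11) = (5/11)
flip (5/11) -> (11/5): both odd, 5 mod 4 = 1, 11 mod 4 = 3, so the flip contributes +1; sign now -1
(11/5): 11 mod 5 = 1, so (11/5) = (1/5)
reached (1/5) = 1, so the symbol is -1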